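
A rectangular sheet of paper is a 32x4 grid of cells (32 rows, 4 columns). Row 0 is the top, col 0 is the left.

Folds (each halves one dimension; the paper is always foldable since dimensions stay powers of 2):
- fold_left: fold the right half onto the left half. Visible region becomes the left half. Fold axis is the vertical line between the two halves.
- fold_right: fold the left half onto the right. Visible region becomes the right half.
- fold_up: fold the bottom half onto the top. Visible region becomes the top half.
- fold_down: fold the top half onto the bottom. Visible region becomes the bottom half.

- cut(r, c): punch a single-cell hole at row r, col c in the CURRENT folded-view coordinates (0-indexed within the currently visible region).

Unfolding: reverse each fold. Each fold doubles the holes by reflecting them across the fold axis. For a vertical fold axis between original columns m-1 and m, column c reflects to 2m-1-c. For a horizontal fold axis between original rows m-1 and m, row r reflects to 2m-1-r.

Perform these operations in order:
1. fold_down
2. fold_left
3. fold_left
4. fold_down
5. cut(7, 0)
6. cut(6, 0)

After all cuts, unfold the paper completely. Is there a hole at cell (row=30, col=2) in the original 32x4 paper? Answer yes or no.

Answer: yes

Derivation:
Op 1 fold_down: fold axis h@16; visible region now rows[16,32) x cols[0,4) = 16x4
Op 2 fold_left: fold axis v@2; visible region now rows[16,32) x cols[0,2) = 16x2
Op 3 fold_left: fold axis v@1; visible region now rows[16,32) x cols[0,1) = 16x1
Op 4 fold_down: fold axis h@24; visible region now rows[24,32) x cols[0,1) = 8x1
Op 5 cut(7, 0): punch at orig (31,0); cuts so far [(31, 0)]; region rows[24,32) x cols[0,1) = 8x1
Op 6 cut(6, 0): punch at orig (30,0); cuts so far [(30, 0), (31, 0)]; region rows[24,32) x cols[0,1) = 8x1
Unfold 1 (reflect across h@24): 4 holes -> [(16, 0), (17, 0), (30, 0), (31, 0)]
Unfold 2 (reflect across v@1): 8 holes -> [(16, 0), (16, 1), (17, 0), (17, 1), (30, 0), (30, 1), (31, 0), (31, 1)]
Unfold 3 (reflect across v@2): 16 holes -> [(16, 0), (16, 1), (16, 2), (16, 3), (17, 0), (17, 1), (17, 2), (17, 3), (30, 0), (30, 1), (30, 2), (30, 3), (31, 0), (31, 1), (31, 2), (31, 3)]
Unfold 4 (reflect across h@16): 32 holes -> [(0, 0), (0, 1), (0, 2), (0, 3), (1, 0), (1, 1), (1, 2), (1, 3), (14, 0), (14, 1), (14, 2), (14, 3), (15, 0), (15, 1), (15, 2), (15, 3), (16, 0), (16, 1), (16, 2), (16, 3), (17, 0), (17, 1), (17, 2), (17, 3), (30, 0), (30, 1), (30, 2), (30, 3), (31, 0), (31, 1), (31, 2), (31, 3)]
Holes: [(0, 0), (0, 1), (0, 2), (0, 3), (1, 0), (1, 1), (1, 2), (1, 3), (14, 0), (14, 1), (14, 2), (14, 3), (15, 0), (15, 1), (15, 2), (15, 3), (16, 0), (16, 1), (16, 2), (16, 3), (17, 0), (17, 1), (17, 2), (17, 3), (30, 0), (30, 1), (30, 2), (30, 3), (31, 0), (31, 1), (31, 2), (31, 3)]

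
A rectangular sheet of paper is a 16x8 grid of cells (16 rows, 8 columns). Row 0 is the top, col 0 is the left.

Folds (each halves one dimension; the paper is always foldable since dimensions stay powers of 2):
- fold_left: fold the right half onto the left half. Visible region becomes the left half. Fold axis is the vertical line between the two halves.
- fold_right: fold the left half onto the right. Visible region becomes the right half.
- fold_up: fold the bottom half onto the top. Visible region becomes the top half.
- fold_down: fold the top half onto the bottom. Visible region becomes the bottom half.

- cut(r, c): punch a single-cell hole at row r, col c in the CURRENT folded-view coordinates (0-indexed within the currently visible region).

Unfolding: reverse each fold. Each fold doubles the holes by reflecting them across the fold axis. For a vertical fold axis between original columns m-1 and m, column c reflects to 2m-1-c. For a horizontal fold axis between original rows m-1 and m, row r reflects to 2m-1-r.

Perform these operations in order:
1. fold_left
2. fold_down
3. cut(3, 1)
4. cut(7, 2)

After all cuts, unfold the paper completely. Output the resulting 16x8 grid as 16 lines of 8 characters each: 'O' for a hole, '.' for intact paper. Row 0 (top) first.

Answer: ..O..O..
........
........
........
.O....O.
........
........
........
........
........
........
.O....O.
........
........
........
..O..O..

Derivation:
Op 1 fold_left: fold axis v@4; visible region now rows[0,16) x cols[0,4) = 16x4
Op 2 fold_down: fold axis h@8; visible region now rows[8,16) x cols[0,4) = 8x4
Op 3 cut(3, 1): punch at orig (11,1); cuts so far [(11, 1)]; region rows[8,16) x cols[0,4) = 8x4
Op 4 cut(7, 2): punch at orig (15,2); cuts so far [(11, 1), (15, 2)]; region rows[8,16) x cols[0,4) = 8x4
Unfold 1 (reflect across h@8): 4 holes -> [(0, 2), (4, 1), (11, 1), (15, 2)]
Unfold 2 (reflect across v@4): 8 holes -> [(0, 2), (0, 5), (4, 1), (4, 6), (11, 1), (11, 6), (15, 2), (15, 5)]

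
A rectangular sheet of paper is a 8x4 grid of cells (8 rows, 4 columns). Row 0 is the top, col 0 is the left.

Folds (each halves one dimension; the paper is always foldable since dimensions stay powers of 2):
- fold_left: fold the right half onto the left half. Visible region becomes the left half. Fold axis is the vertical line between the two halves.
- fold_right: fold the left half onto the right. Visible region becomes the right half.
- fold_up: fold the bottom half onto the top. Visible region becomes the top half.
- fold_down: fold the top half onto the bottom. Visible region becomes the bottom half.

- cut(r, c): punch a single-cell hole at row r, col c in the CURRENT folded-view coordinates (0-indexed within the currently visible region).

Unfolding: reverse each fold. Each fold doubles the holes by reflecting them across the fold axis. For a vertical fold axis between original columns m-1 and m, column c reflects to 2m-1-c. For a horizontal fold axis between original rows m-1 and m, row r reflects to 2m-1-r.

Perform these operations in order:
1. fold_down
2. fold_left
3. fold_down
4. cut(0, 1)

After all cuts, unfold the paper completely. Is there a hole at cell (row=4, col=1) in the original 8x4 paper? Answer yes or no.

Answer: no

Derivation:
Op 1 fold_down: fold axis h@4; visible region now rows[4,8) x cols[0,4) = 4x4
Op 2 fold_left: fold axis v@2; visible region now rows[4,8) x cols[0,2) = 4x2
Op 3 fold_down: fold axis h@6; visible region now rows[6,8) x cols[0,2) = 2x2
Op 4 cut(0, 1): punch at orig (6,1); cuts so far [(6, 1)]; region rows[6,8) x cols[0,2) = 2x2
Unfold 1 (reflect across h@6): 2 holes -> [(5, 1), (6, 1)]
Unfold 2 (reflect across v@2): 4 holes -> [(5, 1), (5, 2), (6, 1), (6, 2)]
Unfold 3 (reflect across h@4): 8 holes -> [(1, 1), (1, 2), (2, 1), (2, 2), (5, 1), (5, 2), (6, 1), (6, 2)]
Holes: [(1, 1), (1, 2), (2, 1), (2, 2), (5, 1), (5, 2), (6, 1), (6, 2)]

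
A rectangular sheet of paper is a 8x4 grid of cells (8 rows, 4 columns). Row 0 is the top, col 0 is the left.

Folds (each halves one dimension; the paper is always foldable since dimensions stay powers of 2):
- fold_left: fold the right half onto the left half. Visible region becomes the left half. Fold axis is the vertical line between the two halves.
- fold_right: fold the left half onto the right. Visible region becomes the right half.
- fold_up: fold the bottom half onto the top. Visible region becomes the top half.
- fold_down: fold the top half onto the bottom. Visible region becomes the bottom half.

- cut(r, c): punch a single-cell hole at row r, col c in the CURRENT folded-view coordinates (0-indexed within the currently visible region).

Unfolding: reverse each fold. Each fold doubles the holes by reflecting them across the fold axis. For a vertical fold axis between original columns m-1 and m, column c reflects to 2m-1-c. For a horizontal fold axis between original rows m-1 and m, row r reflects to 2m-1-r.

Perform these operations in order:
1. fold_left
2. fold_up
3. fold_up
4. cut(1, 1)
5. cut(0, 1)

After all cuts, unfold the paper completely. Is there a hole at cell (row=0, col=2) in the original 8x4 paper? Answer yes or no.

Answer: yes

Derivation:
Op 1 fold_left: fold axis v@2; visible region now rows[0,8) x cols[0,2) = 8x2
Op 2 fold_up: fold axis h@4; visible region now rows[0,4) x cols[0,2) = 4x2
Op 3 fold_up: fold axis h@2; visible region now rows[0,2) x cols[0,2) = 2x2
Op 4 cut(1, 1): punch at orig (1,1); cuts so far [(1, 1)]; region rows[0,2) x cols[0,2) = 2x2
Op 5 cut(0, 1): punch at orig (0,1); cuts so far [(0, 1), (1, 1)]; region rows[0,2) x cols[0,2) = 2x2
Unfold 1 (reflect across h@2): 4 holes -> [(0, 1), (1, 1), (2, 1), (3, 1)]
Unfold 2 (reflect across h@4): 8 holes -> [(0, 1), (1, 1), (2, 1), (3, 1), (4, 1), (5, 1), (6, 1), (7, 1)]
Unfold 3 (reflect across v@2): 16 holes -> [(0, 1), (0, 2), (1, 1), (1, 2), (2, 1), (2, 2), (3, 1), (3, 2), (4, 1), (4, 2), (5, 1), (5, 2), (6, 1), (6, 2), (7, 1), (7, 2)]
Holes: [(0, 1), (0, 2), (1, 1), (1, 2), (2, 1), (2, 2), (3, 1), (3, 2), (4, 1), (4, 2), (5, 1), (5, 2), (6, 1), (6, 2), (7, 1), (7, 2)]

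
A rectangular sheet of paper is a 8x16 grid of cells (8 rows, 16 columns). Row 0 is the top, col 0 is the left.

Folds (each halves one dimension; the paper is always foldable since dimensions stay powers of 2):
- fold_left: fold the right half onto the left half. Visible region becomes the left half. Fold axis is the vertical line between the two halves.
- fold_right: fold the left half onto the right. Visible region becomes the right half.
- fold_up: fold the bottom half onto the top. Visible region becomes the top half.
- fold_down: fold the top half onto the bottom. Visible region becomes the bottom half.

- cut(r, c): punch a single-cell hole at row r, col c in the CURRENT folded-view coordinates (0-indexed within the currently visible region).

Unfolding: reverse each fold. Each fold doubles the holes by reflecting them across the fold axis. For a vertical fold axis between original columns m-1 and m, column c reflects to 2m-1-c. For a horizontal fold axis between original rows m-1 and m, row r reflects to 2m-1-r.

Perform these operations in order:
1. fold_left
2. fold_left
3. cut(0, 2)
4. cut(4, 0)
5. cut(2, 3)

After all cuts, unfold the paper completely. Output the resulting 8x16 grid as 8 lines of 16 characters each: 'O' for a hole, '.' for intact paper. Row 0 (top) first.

Op 1 fold_left: fold axis v@8; visible region now rows[0,8) x cols[0,8) = 8x8
Op 2 fold_left: fold axis v@4; visible region now rows[0,8) x cols[0,4) = 8x4
Op 3 cut(0, 2): punch at orig (0,2); cuts so far [(0, 2)]; region rows[0,8) x cols[0,4) = 8x4
Op 4 cut(4, 0): punch at orig (4,0); cuts so far [(0, 2), (4, 0)]; region rows[0,8) x cols[0,4) = 8x4
Op 5 cut(2, 3): punch at orig (2,3); cuts so far [(0, 2), (2, 3), (4, 0)]; region rows[0,8) x cols[0,4) = 8x4
Unfold 1 (reflect across v@4): 6 holes -> [(0, 2), (0, 5), (2, 3), (2, 4), (4, 0), (4, 7)]
Unfold 2 (reflect across v@8): 12 holes -> [(0, 2), (0, 5), (0, 10), (0, 13), (2, 3), (2, 4), (2, 11), (2, 12), (4, 0), (4, 7), (4, 8), (4, 15)]

Answer: ..O..O....O..O..
................
...OO......OO...
................
O......OO......O
................
................
................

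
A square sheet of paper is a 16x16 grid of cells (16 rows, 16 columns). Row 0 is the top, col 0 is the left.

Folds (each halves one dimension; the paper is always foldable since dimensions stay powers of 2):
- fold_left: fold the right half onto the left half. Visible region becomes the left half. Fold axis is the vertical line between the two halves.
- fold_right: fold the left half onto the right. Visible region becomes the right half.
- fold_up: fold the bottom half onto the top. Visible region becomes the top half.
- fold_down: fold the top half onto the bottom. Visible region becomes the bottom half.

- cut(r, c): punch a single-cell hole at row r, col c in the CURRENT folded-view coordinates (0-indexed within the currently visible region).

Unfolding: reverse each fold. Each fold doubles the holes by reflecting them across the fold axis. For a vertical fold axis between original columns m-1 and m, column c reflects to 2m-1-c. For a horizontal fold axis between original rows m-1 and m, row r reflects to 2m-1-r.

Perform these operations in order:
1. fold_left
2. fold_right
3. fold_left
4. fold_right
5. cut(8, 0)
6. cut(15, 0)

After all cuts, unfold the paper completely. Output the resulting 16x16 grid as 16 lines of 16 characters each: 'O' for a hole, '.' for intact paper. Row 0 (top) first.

Answer: ................
................
................
................
................
................
................
................
OOOOOOOOOOOOOOOO
................
................
................
................
................
................
OOOOOOOOOOOOOOOO

Derivation:
Op 1 fold_left: fold axis v@8; visible region now rows[0,16) x cols[0,8) = 16x8
Op 2 fold_right: fold axis v@4; visible region now rows[0,16) x cols[4,8) = 16x4
Op 3 fold_left: fold axis v@6; visible region now rows[0,16) x cols[4,6) = 16x2
Op 4 fold_right: fold axis v@5; visible region now rows[0,16) x cols[5,6) = 16x1
Op 5 cut(8, 0): punch at orig (8,5); cuts so far [(8, 5)]; region rows[0,16) x cols[5,6) = 16x1
Op 6 cut(15, 0): punch at orig (15,5); cuts so far [(8, 5), (15, 5)]; region rows[0,16) x cols[5,6) = 16x1
Unfold 1 (reflect across v@5): 4 holes -> [(8, 4), (8, 5), (15, 4), (15, 5)]
Unfold 2 (reflect across v@6): 8 holes -> [(8, 4), (8, 5), (8, 6), (8, 7), (15, 4), (15, 5), (15, 6), (15, 7)]
Unfold 3 (reflect across v@4): 16 holes -> [(8, 0), (8, 1), (8, 2), (8, 3), (8, 4), (8, 5), (8, 6), (8, 7), (15, 0), (15, 1), (15, 2), (15, 3), (15, 4), (15, 5), (15, 6), (15, 7)]
Unfold 4 (reflect across v@8): 32 holes -> [(8, 0), (8, 1), (8, 2), (8, 3), (8, 4), (8, 5), (8, 6), (8, 7), (8, 8), (8, 9), (8, 10), (8, 11), (8, 12), (8, 13), (8, 14), (8, 15), (15, 0), (15, 1), (15, 2), (15, 3), (15, 4), (15, 5), (15, 6), (15, 7), (15, 8), (15, 9), (15, 10), (15, 11), (15, 12), (15, 13), (15, 14), (15, 15)]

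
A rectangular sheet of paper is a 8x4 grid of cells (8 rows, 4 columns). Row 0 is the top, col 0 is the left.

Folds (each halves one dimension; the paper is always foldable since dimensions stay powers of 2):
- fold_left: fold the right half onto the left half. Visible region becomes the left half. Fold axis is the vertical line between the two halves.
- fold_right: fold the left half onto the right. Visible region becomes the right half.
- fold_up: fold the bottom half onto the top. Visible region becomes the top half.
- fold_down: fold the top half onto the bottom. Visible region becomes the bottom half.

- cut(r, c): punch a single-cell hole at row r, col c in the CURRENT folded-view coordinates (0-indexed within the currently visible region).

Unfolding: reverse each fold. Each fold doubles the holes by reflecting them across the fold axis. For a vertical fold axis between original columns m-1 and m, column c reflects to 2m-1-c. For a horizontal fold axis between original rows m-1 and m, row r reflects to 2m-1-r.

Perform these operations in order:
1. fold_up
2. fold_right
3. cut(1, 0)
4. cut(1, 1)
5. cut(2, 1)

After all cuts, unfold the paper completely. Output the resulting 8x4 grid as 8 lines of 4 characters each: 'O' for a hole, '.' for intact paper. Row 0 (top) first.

Op 1 fold_up: fold axis h@4; visible region now rows[0,4) x cols[0,4) = 4x4
Op 2 fold_right: fold axis v@2; visible region now rows[0,4) x cols[2,4) = 4x2
Op 3 cut(1, 0): punch at orig (1,2); cuts so far [(1, 2)]; region rows[0,4) x cols[2,4) = 4x2
Op 4 cut(1, 1): punch at orig (1,3); cuts so far [(1, 2), (1, 3)]; region rows[0,4) x cols[2,4) = 4x2
Op 5 cut(2, 1): punch at orig (2,3); cuts so far [(1, 2), (1, 3), (2, 3)]; region rows[0,4) x cols[2,4) = 4x2
Unfold 1 (reflect across v@2): 6 holes -> [(1, 0), (1, 1), (1, 2), (1, 3), (2, 0), (2, 3)]
Unfold 2 (reflect across h@4): 12 holes -> [(1, 0), (1, 1), (1, 2), (1, 3), (2, 0), (2, 3), (5, 0), (5, 3), (6, 0), (6, 1), (6, 2), (6, 3)]

Answer: ....
OOOO
O..O
....
....
O..O
OOOO
....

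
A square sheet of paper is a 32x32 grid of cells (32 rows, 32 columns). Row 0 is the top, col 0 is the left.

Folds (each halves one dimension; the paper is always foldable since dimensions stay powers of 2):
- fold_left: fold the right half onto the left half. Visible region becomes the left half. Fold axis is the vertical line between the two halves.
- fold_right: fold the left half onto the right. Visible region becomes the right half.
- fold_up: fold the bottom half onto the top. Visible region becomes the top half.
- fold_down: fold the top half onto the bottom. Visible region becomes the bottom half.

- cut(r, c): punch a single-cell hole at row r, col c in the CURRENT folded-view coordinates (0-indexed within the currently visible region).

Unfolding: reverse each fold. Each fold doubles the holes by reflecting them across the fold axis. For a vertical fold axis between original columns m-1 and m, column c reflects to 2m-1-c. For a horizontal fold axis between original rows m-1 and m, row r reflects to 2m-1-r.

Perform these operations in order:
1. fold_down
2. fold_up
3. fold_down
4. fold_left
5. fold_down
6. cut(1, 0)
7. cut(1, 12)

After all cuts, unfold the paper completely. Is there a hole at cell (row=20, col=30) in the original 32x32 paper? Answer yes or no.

Answer: no

Derivation:
Op 1 fold_down: fold axis h@16; visible region now rows[16,32) x cols[0,32) = 16x32
Op 2 fold_up: fold axis h@24; visible region now rows[16,24) x cols[0,32) = 8x32
Op 3 fold_down: fold axis h@20; visible region now rows[20,24) x cols[0,32) = 4x32
Op 4 fold_left: fold axis v@16; visible region now rows[20,24) x cols[0,16) = 4x16
Op 5 fold_down: fold axis h@22; visible region now rows[22,24) x cols[0,16) = 2x16
Op 6 cut(1, 0): punch at orig (23,0); cuts so far [(23, 0)]; region rows[22,24) x cols[0,16) = 2x16
Op 7 cut(1, 12): punch at orig (23,12); cuts so far [(23, 0), (23, 12)]; region rows[22,24) x cols[0,16) = 2x16
Unfold 1 (reflect across h@22): 4 holes -> [(20, 0), (20, 12), (23, 0), (23, 12)]
Unfold 2 (reflect across v@16): 8 holes -> [(20, 0), (20, 12), (20, 19), (20, 31), (23, 0), (23, 12), (23, 19), (23, 31)]
Unfold 3 (reflect across h@20): 16 holes -> [(16, 0), (16, 12), (16, 19), (16, 31), (19, 0), (19, 12), (19, 19), (19, 31), (20, 0), (20, 12), (20, 19), (20, 31), (23, 0), (23, 12), (23, 19), (23, 31)]
Unfold 4 (reflect across h@24): 32 holes -> [(16, 0), (16, 12), (16, 19), (16, 31), (19, 0), (19, 12), (19, 19), (19, 31), (20, 0), (20, 12), (20, 19), (20, 31), (23, 0), (23, 12), (23, 19), (23, 31), (24, 0), (24, 12), (24, 19), (24, 31), (27, 0), (27, 12), (27, 19), (27, 31), (28, 0), (28, 12), (28, 19), (28, 31), (31, 0), (31, 12), (31, 19), (31, 31)]
Unfold 5 (reflect across h@16): 64 holes -> [(0, 0), (0, 12), (0, 19), (0, 31), (3, 0), (3, 12), (3, 19), (3, 31), (4, 0), (4, 12), (4, 19), (4, 31), (7, 0), (7, 12), (7, 19), (7, 31), (8, 0), (8, 12), (8, 19), (8, 31), (11, 0), (11, 12), (11, 19), (11, 31), (12, 0), (12, 12), (12, 19), (12, 31), (15, 0), (15, 12), (15, 19), (15, 31), (16, 0), (16, 12), (16, 19), (16, 31), (19, 0), (19, 12), (19, 19), (19, 31), (20, 0), (20, 12), (20, 19), (20, 31), (23, 0), (23, 12), (23, 19), (23, 31), (24, 0), (24, 12), (24, 19), (24, 31), (27, 0), (27, 12), (27, 19), (27, 31), (28, 0), (28, 12), (28, 19), (28, 31), (31, 0), (31, 12), (31, 19), (31, 31)]
Holes: [(0, 0), (0, 12), (0, 19), (0, 31), (3, 0), (3, 12), (3, 19), (3, 31), (4, 0), (4, 12), (4, 19), (4, 31), (7, 0), (7, 12), (7, 19), (7, 31), (8, 0), (8, 12), (8, 19), (8, 31), (11, 0), (11, 12), (11, 19), (11, 31), (12, 0), (12, 12), (12, 19), (12, 31), (15, 0), (15, 12), (15, 19), (15, 31), (16, 0), (16, 12), (16, 19), (16, 31), (19, 0), (19, 12), (19, 19), (19, 31), (20, 0), (20, 12), (20, 19), (20, 31), (23, 0), (23, 12), (23, 19), (23, 31), (24, 0), (24, 12), (24, 19), (24, 31), (27, 0), (27, 12), (27, 19), (27, 31), (28, 0), (28, 12), (28, 19), (28, 31), (31, 0), (31, 12), (31, 19), (31, 31)]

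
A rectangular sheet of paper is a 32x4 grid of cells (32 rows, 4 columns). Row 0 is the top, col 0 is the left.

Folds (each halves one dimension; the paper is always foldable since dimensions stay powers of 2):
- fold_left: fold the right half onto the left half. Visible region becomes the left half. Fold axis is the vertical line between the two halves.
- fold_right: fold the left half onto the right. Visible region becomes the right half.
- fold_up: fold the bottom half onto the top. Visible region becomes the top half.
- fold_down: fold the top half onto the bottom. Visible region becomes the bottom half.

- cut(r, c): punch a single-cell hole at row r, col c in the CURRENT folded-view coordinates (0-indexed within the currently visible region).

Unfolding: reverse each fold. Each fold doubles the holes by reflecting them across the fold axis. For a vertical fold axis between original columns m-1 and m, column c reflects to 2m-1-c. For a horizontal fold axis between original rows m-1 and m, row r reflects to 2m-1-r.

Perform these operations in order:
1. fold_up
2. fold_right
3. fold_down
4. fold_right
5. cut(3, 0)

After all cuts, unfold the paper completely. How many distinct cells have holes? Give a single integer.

Answer: 16

Derivation:
Op 1 fold_up: fold axis h@16; visible region now rows[0,16) x cols[0,4) = 16x4
Op 2 fold_right: fold axis v@2; visible region now rows[0,16) x cols[2,4) = 16x2
Op 3 fold_down: fold axis h@8; visible region now rows[8,16) x cols[2,4) = 8x2
Op 4 fold_right: fold axis v@3; visible region now rows[8,16) x cols[3,4) = 8x1
Op 5 cut(3, 0): punch at orig (11,3); cuts so far [(11, 3)]; region rows[8,16) x cols[3,4) = 8x1
Unfold 1 (reflect across v@3): 2 holes -> [(11, 2), (11, 3)]
Unfold 2 (reflect across h@8): 4 holes -> [(4, 2), (4, 3), (11, 2), (11, 3)]
Unfold 3 (reflect across v@2): 8 holes -> [(4, 0), (4, 1), (4, 2), (4, 3), (11, 0), (11, 1), (11, 2), (11, 3)]
Unfold 4 (reflect across h@16): 16 holes -> [(4, 0), (4, 1), (4, 2), (4, 3), (11, 0), (11, 1), (11, 2), (11, 3), (20, 0), (20, 1), (20, 2), (20, 3), (27, 0), (27, 1), (27, 2), (27, 3)]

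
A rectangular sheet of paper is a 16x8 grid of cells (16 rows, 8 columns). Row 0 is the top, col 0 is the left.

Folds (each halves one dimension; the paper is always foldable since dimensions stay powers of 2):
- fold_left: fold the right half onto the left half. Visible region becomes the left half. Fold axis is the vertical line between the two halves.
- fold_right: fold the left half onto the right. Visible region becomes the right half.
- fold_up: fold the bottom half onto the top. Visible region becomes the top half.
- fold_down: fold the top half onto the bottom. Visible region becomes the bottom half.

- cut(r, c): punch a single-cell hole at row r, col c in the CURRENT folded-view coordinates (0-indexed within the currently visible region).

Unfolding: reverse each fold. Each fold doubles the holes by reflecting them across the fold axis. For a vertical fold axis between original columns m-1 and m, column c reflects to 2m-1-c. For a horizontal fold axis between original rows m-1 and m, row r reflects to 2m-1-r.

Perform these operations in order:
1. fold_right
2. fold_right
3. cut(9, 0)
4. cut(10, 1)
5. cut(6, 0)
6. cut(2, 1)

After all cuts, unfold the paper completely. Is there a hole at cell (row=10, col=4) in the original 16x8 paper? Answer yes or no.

Op 1 fold_right: fold axis v@4; visible region now rows[0,16) x cols[4,8) = 16x4
Op 2 fold_right: fold axis v@6; visible region now rows[0,16) x cols[6,8) = 16x2
Op 3 cut(9, 0): punch at orig (9,6); cuts so far [(9, 6)]; region rows[0,16) x cols[6,8) = 16x2
Op 4 cut(10, 1): punch at orig (10,7); cuts so far [(9, 6), (10, 7)]; region rows[0,16) x cols[6,8) = 16x2
Op 5 cut(6, 0): punch at orig (6,6); cuts so far [(6, 6), (9, 6), (10, 7)]; region rows[0,16) x cols[6,8) = 16x2
Op 6 cut(2, 1): punch at orig (2,7); cuts so far [(2, 7), (6, 6), (9, 6), (10, 7)]; region rows[0,16) x cols[6,8) = 16x2
Unfold 1 (reflect across v@6): 8 holes -> [(2, 4), (2, 7), (6, 5), (6, 6), (9, 5), (9, 6), (10, 4), (10, 7)]
Unfold 2 (reflect across v@4): 16 holes -> [(2, 0), (2, 3), (2, 4), (2, 7), (6, 1), (6, 2), (6, 5), (6, 6), (9, 1), (9, 2), (9, 5), (9, 6), (10, 0), (10, 3), (10, 4), (10, 7)]
Holes: [(2, 0), (2, 3), (2, 4), (2, 7), (6, 1), (6, 2), (6, 5), (6, 6), (9, 1), (9, 2), (9, 5), (9, 6), (10, 0), (10, 3), (10, 4), (10, 7)]

Answer: yes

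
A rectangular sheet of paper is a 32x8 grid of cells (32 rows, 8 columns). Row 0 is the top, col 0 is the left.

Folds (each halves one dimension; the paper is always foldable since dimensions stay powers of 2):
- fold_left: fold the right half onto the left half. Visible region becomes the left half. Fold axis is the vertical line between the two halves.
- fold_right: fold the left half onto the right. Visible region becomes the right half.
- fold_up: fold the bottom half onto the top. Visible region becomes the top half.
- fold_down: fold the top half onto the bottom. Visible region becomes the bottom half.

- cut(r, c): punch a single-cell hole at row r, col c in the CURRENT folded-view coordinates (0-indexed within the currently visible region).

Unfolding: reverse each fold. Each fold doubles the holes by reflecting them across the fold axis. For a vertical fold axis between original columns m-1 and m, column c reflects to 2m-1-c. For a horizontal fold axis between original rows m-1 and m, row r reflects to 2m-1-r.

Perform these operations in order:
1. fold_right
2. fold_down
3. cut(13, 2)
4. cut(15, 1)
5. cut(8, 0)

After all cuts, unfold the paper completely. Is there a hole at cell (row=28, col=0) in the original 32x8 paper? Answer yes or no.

Answer: no

Derivation:
Op 1 fold_right: fold axis v@4; visible region now rows[0,32) x cols[4,8) = 32x4
Op 2 fold_down: fold axis h@16; visible region now rows[16,32) x cols[4,8) = 16x4
Op 3 cut(13, 2): punch at orig (29,6); cuts so far [(29, 6)]; region rows[16,32) x cols[4,8) = 16x4
Op 4 cut(15, 1): punch at orig (31,5); cuts so far [(29, 6), (31, 5)]; region rows[16,32) x cols[4,8) = 16x4
Op 5 cut(8, 0): punch at orig (24,4); cuts so far [(24, 4), (29, 6), (31, 5)]; region rows[16,32) x cols[4,8) = 16x4
Unfold 1 (reflect across h@16): 6 holes -> [(0, 5), (2, 6), (7, 4), (24, 4), (29, 6), (31, 5)]
Unfold 2 (reflect across v@4): 12 holes -> [(0, 2), (0, 5), (2, 1), (2, 6), (7, 3), (7, 4), (24, 3), (24, 4), (29, 1), (29, 6), (31, 2), (31, 5)]
Holes: [(0, 2), (0, 5), (2, 1), (2, 6), (7, 3), (7, 4), (24, 3), (24, 4), (29, 1), (29, 6), (31, 2), (31, 5)]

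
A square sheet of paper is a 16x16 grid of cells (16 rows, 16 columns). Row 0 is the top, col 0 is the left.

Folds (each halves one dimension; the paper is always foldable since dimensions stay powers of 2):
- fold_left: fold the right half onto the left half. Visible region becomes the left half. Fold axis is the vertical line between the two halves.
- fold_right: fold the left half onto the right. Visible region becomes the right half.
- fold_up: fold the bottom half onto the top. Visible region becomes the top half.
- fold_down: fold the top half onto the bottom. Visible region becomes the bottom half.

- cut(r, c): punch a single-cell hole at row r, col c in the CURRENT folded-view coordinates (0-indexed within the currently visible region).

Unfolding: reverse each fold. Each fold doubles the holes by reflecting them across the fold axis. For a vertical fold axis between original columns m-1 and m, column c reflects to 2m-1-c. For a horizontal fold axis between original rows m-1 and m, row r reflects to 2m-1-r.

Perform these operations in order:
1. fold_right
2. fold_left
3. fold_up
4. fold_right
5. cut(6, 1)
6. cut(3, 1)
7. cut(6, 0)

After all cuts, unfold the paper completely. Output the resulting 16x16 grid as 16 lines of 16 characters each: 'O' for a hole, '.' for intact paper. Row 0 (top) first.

Answer: ................
................
................
O..OO..OO..OO..O
................
................
OOOOOOOOOOOOOOOO
................
................
OOOOOOOOOOOOOOOO
................
................
O..OO..OO..OO..O
................
................
................

Derivation:
Op 1 fold_right: fold axis v@8; visible region now rows[0,16) x cols[8,16) = 16x8
Op 2 fold_left: fold axis v@12; visible region now rows[0,16) x cols[8,12) = 16x4
Op 3 fold_up: fold axis h@8; visible region now rows[0,8) x cols[8,12) = 8x4
Op 4 fold_right: fold axis v@10; visible region now rows[0,8) x cols[10,12) = 8x2
Op 5 cut(6, 1): punch at orig (6,11); cuts so far [(6, 11)]; region rows[0,8) x cols[10,12) = 8x2
Op 6 cut(3, 1): punch at orig (3,11); cuts so far [(3, 11), (6, 11)]; region rows[0,8) x cols[10,12) = 8x2
Op 7 cut(6, 0): punch at orig (6,10); cuts so far [(3, 11), (6, 10), (6, 11)]; region rows[0,8) x cols[10,12) = 8x2
Unfold 1 (reflect across v@10): 6 holes -> [(3, 8), (3, 11), (6, 8), (6, 9), (6, 10), (6, 11)]
Unfold 2 (reflect across h@8): 12 holes -> [(3, 8), (3, 11), (6, 8), (6, 9), (6, 10), (6, 11), (9, 8), (9, 9), (9, 10), (9, 11), (12, 8), (12, 11)]
Unfold 3 (reflect across v@12): 24 holes -> [(3, 8), (3, 11), (3, 12), (3, 15), (6, 8), (6, 9), (6, 10), (6, 11), (6, 12), (6, 13), (6, 14), (6, 15), (9, 8), (9, 9), (9, 10), (9, 11), (9, 12), (9, 13), (9, 14), (9, 15), (12, 8), (12, 11), (12, 12), (12, 15)]
Unfold 4 (reflect across v@8): 48 holes -> [(3, 0), (3, 3), (3, 4), (3, 7), (3, 8), (3, 11), (3, 12), (3, 15), (6, 0), (6, 1), (6, 2), (6, 3), (6, 4), (6, 5), (6, 6), (6, 7), (6, 8), (6, 9), (6, 10), (6, 11), (6, 12), (6, 13), (6, 14), (6, 15), (9, 0), (9, 1), (9, 2), (9, 3), (9, 4), (9, 5), (9, 6), (9, 7), (9, 8), (9, 9), (9, 10), (9, 11), (9, 12), (9, 13), (9, 14), (9, 15), (12, 0), (12, 3), (12, 4), (12, 7), (12, 8), (12, 11), (12, 12), (12, 15)]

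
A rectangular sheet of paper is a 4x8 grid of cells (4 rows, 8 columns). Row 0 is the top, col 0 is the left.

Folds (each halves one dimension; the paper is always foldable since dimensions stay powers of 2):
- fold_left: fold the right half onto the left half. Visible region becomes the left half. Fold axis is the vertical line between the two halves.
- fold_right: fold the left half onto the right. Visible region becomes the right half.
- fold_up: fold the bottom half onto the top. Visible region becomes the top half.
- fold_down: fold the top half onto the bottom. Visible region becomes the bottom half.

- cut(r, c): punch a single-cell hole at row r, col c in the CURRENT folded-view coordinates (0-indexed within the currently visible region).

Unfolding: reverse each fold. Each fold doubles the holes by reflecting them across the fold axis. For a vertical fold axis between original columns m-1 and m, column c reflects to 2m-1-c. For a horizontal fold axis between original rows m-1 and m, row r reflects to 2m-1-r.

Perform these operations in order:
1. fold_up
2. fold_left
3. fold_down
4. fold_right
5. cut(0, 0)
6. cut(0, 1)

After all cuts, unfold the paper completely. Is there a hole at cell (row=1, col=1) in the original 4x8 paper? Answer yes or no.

Op 1 fold_up: fold axis h@2; visible region now rows[0,2) x cols[0,8) = 2x8
Op 2 fold_left: fold axis v@4; visible region now rows[0,2) x cols[0,4) = 2x4
Op 3 fold_down: fold axis h@1; visible region now rows[1,2) x cols[0,4) = 1x4
Op 4 fold_right: fold axis v@2; visible region now rows[1,2) x cols[2,4) = 1x2
Op 5 cut(0, 0): punch at orig (1,2); cuts so far [(1, 2)]; region rows[1,2) x cols[2,4) = 1x2
Op 6 cut(0, 1): punch at orig (1,3); cuts so far [(1, 2), (1, 3)]; region rows[1,2) x cols[2,4) = 1x2
Unfold 1 (reflect across v@2): 4 holes -> [(1, 0), (1, 1), (1, 2), (1, 3)]
Unfold 2 (reflect across h@1): 8 holes -> [(0, 0), (0, 1), (0, 2), (0, 3), (1, 0), (1, 1), (1, 2), (1, 3)]
Unfold 3 (reflect across v@4): 16 holes -> [(0, 0), (0, 1), (0, 2), (0, 3), (0, 4), (0, 5), (0, 6), (0, 7), (1, 0), (1, 1), (1, 2), (1, 3), (1, 4), (1, 5), (1, 6), (1, 7)]
Unfold 4 (reflect across h@2): 32 holes -> [(0, 0), (0, 1), (0, 2), (0, 3), (0, 4), (0, 5), (0, 6), (0, 7), (1, 0), (1, 1), (1, 2), (1, 3), (1, 4), (1, 5), (1, 6), (1, 7), (2, 0), (2, 1), (2, 2), (2, 3), (2, 4), (2, 5), (2, 6), (2, 7), (3, 0), (3, 1), (3, 2), (3, 3), (3, 4), (3, 5), (3, 6), (3, 7)]
Holes: [(0, 0), (0, 1), (0, 2), (0, 3), (0, 4), (0, 5), (0, 6), (0, 7), (1, 0), (1, 1), (1, 2), (1, 3), (1, 4), (1, 5), (1, 6), (1, 7), (2, 0), (2, 1), (2, 2), (2, 3), (2, 4), (2, 5), (2, 6), (2, 7), (3, 0), (3, 1), (3, 2), (3, 3), (3, 4), (3, 5), (3, 6), (3, 7)]

Answer: yes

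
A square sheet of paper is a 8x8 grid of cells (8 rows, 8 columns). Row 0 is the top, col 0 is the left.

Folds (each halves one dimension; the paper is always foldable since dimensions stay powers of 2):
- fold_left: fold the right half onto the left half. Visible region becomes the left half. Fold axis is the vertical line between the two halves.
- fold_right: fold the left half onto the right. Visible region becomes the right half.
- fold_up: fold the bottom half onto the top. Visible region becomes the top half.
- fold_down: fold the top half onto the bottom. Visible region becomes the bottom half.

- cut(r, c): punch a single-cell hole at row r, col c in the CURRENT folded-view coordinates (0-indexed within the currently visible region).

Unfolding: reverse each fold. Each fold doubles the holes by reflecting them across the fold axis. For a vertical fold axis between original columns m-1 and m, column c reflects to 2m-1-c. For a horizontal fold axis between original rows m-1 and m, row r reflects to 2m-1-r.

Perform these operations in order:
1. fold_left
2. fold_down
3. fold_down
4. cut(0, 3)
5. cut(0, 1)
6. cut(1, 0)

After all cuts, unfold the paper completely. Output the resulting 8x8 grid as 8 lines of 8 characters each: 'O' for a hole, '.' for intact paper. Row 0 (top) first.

Answer: O......O
.O.OO.O.
.O.OO.O.
O......O
O......O
.O.OO.O.
.O.OO.O.
O......O

Derivation:
Op 1 fold_left: fold axis v@4; visible region now rows[0,8) x cols[0,4) = 8x4
Op 2 fold_down: fold axis h@4; visible region now rows[4,8) x cols[0,4) = 4x4
Op 3 fold_down: fold axis h@6; visible region now rows[6,8) x cols[0,4) = 2x4
Op 4 cut(0, 3): punch at orig (6,3); cuts so far [(6, 3)]; region rows[6,8) x cols[0,4) = 2x4
Op 5 cut(0, 1): punch at orig (6,1); cuts so far [(6, 1), (6, 3)]; region rows[6,8) x cols[0,4) = 2x4
Op 6 cut(1, 0): punch at orig (7,0); cuts so far [(6, 1), (6, 3), (7, 0)]; region rows[6,8) x cols[0,4) = 2x4
Unfold 1 (reflect across h@6): 6 holes -> [(4, 0), (5, 1), (5, 3), (6, 1), (6, 3), (7, 0)]
Unfold 2 (reflect across h@4): 12 holes -> [(0, 0), (1, 1), (1, 3), (2, 1), (2, 3), (3, 0), (4, 0), (5, 1), (5, 3), (6, 1), (6, 3), (7, 0)]
Unfold 3 (reflect across v@4): 24 holes -> [(0, 0), (0, 7), (1, 1), (1, 3), (1, 4), (1, 6), (2, 1), (2, 3), (2, 4), (2, 6), (3, 0), (3, 7), (4, 0), (4, 7), (5, 1), (5, 3), (5, 4), (5, 6), (6, 1), (6, 3), (6, 4), (6, 6), (7, 0), (7, 7)]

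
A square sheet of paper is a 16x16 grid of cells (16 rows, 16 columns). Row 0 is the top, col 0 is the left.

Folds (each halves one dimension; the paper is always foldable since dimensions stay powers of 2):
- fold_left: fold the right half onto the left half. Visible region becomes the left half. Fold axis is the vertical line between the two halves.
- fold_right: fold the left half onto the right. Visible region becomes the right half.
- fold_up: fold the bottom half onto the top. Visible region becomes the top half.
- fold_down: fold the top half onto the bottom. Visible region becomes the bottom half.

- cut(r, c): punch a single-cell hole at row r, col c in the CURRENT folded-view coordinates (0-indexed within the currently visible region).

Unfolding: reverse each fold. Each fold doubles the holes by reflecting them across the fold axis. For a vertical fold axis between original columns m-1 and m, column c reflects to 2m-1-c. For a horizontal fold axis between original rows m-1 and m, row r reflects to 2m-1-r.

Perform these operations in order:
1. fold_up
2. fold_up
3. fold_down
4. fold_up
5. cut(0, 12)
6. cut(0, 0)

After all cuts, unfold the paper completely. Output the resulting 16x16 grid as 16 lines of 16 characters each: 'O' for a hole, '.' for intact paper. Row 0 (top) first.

Op 1 fold_up: fold axis h@8; visible region now rows[0,8) x cols[0,16) = 8x16
Op 2 fold_up: fold axis h@4; visible region now rows[0,4) x cols[0,16) = 4x16
Op 3 fold_down: fold axis h@2; visible region now rows[2,4) x cols[0,16) = 2x16
Op 4 fold_up: fold axis h@3; visible region now rows[2,3) x cols[0,16) = 1x16
Op 5 cut(0, 12): punch at orig (2,12); cuts so far [(2, 12)]; region rows[2,3) x cols[0,16) = 1x16
Op 6 cut(0, 0): punch at orig (2,0); cuts so far [(2, 0), (2, 12)]; region rows[2,3) x cols[0,16) = 1x16
Unfold 1 (reflect across h@3): 4 holes -> [(2, 0), (2, 12), (3, 0), (3, 12)]
Unfold 2 (reflect across h@2): 8 holes -> [(0, 0), (0, 12), (1, 0), (1, 12), (2, 0), (2, 12), (3, 0), (3, 12)]
Unfold 3 (reflect across h@4): 16 holes -> [(0, 0), (0, 12), (1, 0), (1, 12), (2, 0), (2, 12), (3, 0), (3, 12), (4, 0), (4, 12), (5, 0), (5, 12), (6, 0), (6, 12), (7, 0), (7, 12)]
Unfold 4 (reflect across h@8): 32 holes -> [(0, 0), (0, 12), (1, 0), (1, 12), (2, 0), (2, 12), (3, 0), (3, 12), (4, 0), (4, 12), (5, 0), (5, 12), (6, 0), (6, 12), (7, 0), (7, 12), (8, 0), (8, 12), (9, 0), (9, 12), (10, 0), (10, 12), (11, 0), (11, 12), (12, 0), (12, 12), (13, 0), (13, 12), (14, 0), (14, 12), (15, 0), (15, 12)]

Answer: O...........O...
O...........O...
O...........O...
O...........O...
O...........O...
O...........O...
O...........O...
O...........O...
O...........O...
O...........O...
O...........O...
O...........O...
O...........O...
O...........O...
O...........O...
O...........O...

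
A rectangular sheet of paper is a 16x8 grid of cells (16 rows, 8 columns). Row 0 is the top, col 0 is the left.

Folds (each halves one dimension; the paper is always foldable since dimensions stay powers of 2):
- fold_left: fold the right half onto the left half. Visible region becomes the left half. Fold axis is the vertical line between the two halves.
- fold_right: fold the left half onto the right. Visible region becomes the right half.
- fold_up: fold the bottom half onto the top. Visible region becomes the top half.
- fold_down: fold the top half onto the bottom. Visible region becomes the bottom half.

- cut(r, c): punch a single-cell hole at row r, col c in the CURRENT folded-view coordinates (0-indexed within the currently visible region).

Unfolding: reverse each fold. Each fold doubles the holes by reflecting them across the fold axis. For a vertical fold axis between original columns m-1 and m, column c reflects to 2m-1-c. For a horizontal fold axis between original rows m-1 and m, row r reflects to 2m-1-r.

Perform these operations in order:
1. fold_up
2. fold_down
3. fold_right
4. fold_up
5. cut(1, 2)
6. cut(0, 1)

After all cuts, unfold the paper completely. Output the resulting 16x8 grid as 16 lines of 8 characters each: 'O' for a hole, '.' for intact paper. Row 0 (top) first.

Answer: ..O..O..
.O....O.
.O....O.
..O..O..
..O..O..
.O....O.
.O....O.
..O..O..
..O..O..
.O....O.
.O....O.
..O..O..
..O..O..
.O....O.
.O....O.
..O..O..

Derivation:
Op 1 fold_up: fold axis h@8; visible region now rows[0,8) x cols[0,8) = 8x8
Op 2 fold_down: fold axis h@4; visible region now rows[4,8) x cols[0,8) = 4x8
Op 3 fold_right: fold axis v@4; visible region now rows[4,8) x cols[4,8) = 4x4
Op 4 fold_up: fold axis h@6; visible region now rows[4,6) x cols[4,8) = 2x4
Op 5 cut(1, 2): punch at orig (5,6); cuts so far [(5, 6)]; region rows[4,6) x cols[4,8) = 2x4
Op 6 cut(0, 1): punch at orig (4,5); cuts so far [(4, 5), (5, 6)]; region rows[4,6) x cols[4,8) = 2x4
Unfold 1 (reflect across h@6): 4 holes -> [(4, 5), (5, 6), (6, 6), (7, 5)]
Unfold 2 (reflect across v@4): 8 holes -> [(4, 2), (4, 5), (5, 1), (5, 6), (6, 1), (6, 6), (7, 2), (7, 5)]
Unfold 3 (reflect across h@4): 16 holes -> [(0, 2), (0, 5), (1, 1), (1, 6), (2, 1), (2, 6), (3, 2), (3, 5), (4, 2), (4, 5), (5, 1), (5, 6), (6, 1), (6, 6), (7, 2), (7, 5)]
Unfold 4 (reflect across h@8): 32 holes -> [(0, 2), (0, 5), (1, 1), (1, 6), (2, 1), (2, 6), (3, 2), (3, 5), (4, 2), (4, 5), (5, 1), (5, 6), (6, 1), (6, 6), (7, 2), (7, 5), (8, 2), (8, 5), (9, 1), (9, 6), (10, 1), (10, 6), (11, 2), (11, 5), (12, 2), (12, 5), (13, 1), (13, 6), (14, 1), (14, 6), (15, 2), (15, 5)]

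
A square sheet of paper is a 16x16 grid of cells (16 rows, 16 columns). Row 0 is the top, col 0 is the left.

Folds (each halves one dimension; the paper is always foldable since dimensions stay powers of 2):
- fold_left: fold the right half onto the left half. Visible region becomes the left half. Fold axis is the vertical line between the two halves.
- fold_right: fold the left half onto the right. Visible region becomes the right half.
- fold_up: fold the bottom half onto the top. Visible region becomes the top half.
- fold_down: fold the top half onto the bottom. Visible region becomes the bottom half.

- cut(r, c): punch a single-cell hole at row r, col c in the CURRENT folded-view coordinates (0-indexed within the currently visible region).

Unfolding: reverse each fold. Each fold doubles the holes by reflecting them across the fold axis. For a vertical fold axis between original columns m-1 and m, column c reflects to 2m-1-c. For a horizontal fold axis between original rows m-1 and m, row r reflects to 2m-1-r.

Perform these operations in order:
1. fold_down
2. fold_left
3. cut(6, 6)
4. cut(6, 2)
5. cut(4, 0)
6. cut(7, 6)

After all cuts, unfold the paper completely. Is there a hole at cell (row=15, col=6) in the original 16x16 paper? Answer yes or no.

Op 1 fold_down: fold axis h@8; visible region now rows[8,16) x cols[0,16) = 8x16
Op 2 fold_left: fold axis v@8; visible region now rows[8,16) x cols[0,8) = 8x8
Op 3 cut(6, 6): punch at orig (14,6); cuts so far [(14, 6)]; region rows[8,16) x cols[0,8) = 8x8
Op 4 cut(6, 2): punch at orig (14,2); cuts so far [(14, 2), (14, 6)]; region rows[8,16) x cols[0,8) = 8x8
Op 5 cut(4, 0): punch at orig (12,0); cuts so far [(12, 0), (14, 2), (14, 6)]; region rows[8,16) x cols[0,8) = 8x8
Op 6 cut(7, 6): punch at orig (15,6); cuts so far [(12, 0), (14, 2), (14, 6), (15, 6)]; region rows[8,16) x cols[0,8) = 8x8
Unfold 1 (reflect across v@8): 8 holes -> [(12, 0), (12, 15), (14, 2), (14, 6), (14, 9), (14, 13), (15, 6), (15, 9)]
Unfold 2 (reflect across h@8): 16 holes -> [(0, 6), (0, 9), (1, 2), (1, 6), (1, 9), (1, 13), (3, 0), (3, 15), (12, 0), (12, 15), (14, 2), (14, 6), (14, 9), (14, 13), (15, 6), (15, 9)]
Holes: [(0, 6), (0, 9), (1, 2), (1, 6), (1, 9), (1, 13), (3, 0), (3, 15), (12, 0), (12, 15), (14, 2), (14, 6), (14, 9), (14, 13), (15, 6), (15, 9)]

Answer: yes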